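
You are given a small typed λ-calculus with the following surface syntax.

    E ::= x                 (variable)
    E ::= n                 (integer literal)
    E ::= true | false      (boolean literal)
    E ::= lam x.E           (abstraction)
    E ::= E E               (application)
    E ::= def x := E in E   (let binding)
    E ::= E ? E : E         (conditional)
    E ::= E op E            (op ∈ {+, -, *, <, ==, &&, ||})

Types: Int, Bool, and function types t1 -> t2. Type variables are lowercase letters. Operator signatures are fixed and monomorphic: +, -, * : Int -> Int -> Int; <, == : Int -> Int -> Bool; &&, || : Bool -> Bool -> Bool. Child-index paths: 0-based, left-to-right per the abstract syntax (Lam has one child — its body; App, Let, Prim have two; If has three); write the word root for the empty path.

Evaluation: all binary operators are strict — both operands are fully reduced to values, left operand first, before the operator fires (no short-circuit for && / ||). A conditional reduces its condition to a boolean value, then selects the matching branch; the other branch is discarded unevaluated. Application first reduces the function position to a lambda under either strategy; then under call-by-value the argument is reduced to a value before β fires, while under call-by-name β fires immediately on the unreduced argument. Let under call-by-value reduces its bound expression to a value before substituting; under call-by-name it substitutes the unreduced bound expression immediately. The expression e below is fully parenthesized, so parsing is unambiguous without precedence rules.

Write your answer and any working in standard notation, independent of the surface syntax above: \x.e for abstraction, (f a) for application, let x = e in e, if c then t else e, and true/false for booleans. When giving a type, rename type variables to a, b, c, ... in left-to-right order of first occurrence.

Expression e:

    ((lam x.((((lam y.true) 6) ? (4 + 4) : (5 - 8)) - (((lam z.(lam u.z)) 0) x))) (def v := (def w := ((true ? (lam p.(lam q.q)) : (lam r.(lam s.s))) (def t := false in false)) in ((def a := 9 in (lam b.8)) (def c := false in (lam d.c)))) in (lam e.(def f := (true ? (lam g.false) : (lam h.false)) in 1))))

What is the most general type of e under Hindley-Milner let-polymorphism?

Answer: Int

Derivation:
\y._ : b -> Bool
  unify b -> Bool ~ Int -> c
  unify b ~ Int
  unify Bool ~ c
_ _ : Bool
  unify Bool ~ Bool
  unify Int ~ Int
  unify Int ~ Int
  unify Int ~ Int
  unify Int ~ Int
  unify Int ~ Int
  unify Int ~ Int
z : d
\u._ : e -> d
\z._ : d -> e -> d
  unify d -> e -> d ~ Int -> f
  unify d ~ Int
  unify e -> Int ~ f
_ _ : e -> Int
x : a
  unify e -> Int ~ a -> g
  unify e ~ a
  unify Int ~ g
_ _ : Int
  unify Int ~ Int
\x._ : a -> Int
  unify Bool ~ Bool
q : i
\q._ : i -> i
\p._ : h -> i -> i
s : k
\s._ : k -> k
\r._ : j -> k -> k
  unify h -> i -> i ~ j -> k -> k
  unify h ~ j
  unify i -> i ~ k -> k
  unify i ~ k
  unify k ~ k
let t : Bool
  unify j -> k -> k ~ Bool -> l
  unify j ~ Bool
  unify k -> k ~ l
_ _ : k -> k
let w : forall. k -> k
let a : Int
\b._ : m -> Int
let c : Bool
c : Bool
\d._ : n -> Bool
  unify m -> Int ~ (n -> Bool) -> o
  unify m ~ n -> Bool
  unify Int ~ o
_ _ : Int
let v : Int
  unify Bool ~ Bool
\g._ : q -> Bool
\h._ : r -> Bool
  unify q -> Bool ~ r -> Bool
  unify q ~ r
  unify Bool ~ Bool
let f : forall. r -> Bool
\e._ : p -> Int
  unify a -> Int ~ (p -> Int) -> s
  unify a ~ p -> Int
  unify Int ~ s
_ _ : Int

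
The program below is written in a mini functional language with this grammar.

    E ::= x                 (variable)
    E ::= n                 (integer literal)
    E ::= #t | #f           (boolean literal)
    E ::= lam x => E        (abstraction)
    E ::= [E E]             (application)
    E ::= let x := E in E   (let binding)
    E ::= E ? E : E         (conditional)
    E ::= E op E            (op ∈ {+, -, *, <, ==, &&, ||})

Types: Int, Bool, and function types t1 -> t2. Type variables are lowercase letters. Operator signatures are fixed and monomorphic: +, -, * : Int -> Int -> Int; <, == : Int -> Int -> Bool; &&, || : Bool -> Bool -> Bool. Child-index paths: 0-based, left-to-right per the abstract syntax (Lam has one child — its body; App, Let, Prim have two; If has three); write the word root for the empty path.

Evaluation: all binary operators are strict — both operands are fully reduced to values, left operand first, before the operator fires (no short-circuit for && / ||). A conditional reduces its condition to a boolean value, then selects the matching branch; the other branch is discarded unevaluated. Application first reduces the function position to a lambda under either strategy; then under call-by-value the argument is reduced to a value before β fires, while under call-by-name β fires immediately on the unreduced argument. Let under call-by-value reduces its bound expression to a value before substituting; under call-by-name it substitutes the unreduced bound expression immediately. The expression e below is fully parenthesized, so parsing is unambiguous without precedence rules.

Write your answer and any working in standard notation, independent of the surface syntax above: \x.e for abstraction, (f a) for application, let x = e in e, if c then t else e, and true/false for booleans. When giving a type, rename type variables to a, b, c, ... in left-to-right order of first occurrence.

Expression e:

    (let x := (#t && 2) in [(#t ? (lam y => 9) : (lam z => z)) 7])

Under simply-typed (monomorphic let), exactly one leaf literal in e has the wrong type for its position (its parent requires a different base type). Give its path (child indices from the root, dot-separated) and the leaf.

Working:
  unify Bool ~ Bool
  unify Int ~ Bool
  FAIL: mismatch Int ~ Bool

Answer: 0.1 : 2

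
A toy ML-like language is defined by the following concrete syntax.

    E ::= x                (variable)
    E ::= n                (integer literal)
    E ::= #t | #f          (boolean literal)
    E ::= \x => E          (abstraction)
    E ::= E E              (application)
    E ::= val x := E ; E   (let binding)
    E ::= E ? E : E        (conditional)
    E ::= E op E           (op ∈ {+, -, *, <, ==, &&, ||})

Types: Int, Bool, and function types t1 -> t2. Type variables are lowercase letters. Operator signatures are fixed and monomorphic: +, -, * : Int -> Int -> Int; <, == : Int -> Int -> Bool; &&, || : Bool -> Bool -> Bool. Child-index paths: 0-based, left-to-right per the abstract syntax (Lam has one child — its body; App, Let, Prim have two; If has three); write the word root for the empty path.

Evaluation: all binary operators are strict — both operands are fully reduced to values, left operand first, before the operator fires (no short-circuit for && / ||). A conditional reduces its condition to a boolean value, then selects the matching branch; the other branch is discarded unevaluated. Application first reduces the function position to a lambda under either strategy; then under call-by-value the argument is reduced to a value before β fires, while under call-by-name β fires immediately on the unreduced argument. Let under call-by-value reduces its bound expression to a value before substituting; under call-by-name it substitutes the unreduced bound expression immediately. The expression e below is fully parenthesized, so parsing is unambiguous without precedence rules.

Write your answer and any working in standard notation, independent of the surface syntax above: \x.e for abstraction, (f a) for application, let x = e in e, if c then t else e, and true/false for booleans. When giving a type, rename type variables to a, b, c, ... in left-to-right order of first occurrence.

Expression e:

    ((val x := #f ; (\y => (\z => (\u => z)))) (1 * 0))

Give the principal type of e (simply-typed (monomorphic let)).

Answer: a -> b -> a

Derivation:
let x : Bool
z : b
\u._ : c -> b
\z._ : b -> c -> b
\y._ : a -> b -> c -> b
  unify Int ~ Int
  unify Int ~ Int
  unify a -> b -> c -> b ~ Int -> d
  unify a ~ Int
  unify b -> c -> b ~ d
_ _ : b -> c -> b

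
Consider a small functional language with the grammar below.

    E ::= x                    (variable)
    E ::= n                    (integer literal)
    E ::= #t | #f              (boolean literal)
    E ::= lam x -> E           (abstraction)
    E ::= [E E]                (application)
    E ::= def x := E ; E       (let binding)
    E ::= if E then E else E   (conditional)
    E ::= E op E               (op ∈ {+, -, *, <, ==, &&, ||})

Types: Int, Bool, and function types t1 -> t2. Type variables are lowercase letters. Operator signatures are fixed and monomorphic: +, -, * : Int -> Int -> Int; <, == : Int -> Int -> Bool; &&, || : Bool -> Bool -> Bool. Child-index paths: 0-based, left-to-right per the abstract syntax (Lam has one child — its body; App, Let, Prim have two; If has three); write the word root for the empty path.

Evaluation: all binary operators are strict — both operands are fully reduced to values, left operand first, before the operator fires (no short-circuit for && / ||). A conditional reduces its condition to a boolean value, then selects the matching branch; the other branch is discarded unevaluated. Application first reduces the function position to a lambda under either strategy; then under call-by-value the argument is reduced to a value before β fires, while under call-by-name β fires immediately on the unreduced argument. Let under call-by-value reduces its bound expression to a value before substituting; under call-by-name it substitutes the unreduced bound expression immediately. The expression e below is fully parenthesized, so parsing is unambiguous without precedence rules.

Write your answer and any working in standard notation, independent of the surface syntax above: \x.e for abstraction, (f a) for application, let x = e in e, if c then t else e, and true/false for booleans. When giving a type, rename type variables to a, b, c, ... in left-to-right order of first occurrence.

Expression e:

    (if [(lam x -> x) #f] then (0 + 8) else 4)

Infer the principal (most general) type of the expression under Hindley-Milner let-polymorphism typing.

Derivation:
x : a
\x._ : a -> a
  unify a -> a ~ Bool -> b
  unify a ~ Bool
  unify Bool ~ b
_ _ : Bool
  unify Bool ~ Bool
  unify Int ~ Int
  unify Int ~ Int
  unify Int ~ Int

Answer: Int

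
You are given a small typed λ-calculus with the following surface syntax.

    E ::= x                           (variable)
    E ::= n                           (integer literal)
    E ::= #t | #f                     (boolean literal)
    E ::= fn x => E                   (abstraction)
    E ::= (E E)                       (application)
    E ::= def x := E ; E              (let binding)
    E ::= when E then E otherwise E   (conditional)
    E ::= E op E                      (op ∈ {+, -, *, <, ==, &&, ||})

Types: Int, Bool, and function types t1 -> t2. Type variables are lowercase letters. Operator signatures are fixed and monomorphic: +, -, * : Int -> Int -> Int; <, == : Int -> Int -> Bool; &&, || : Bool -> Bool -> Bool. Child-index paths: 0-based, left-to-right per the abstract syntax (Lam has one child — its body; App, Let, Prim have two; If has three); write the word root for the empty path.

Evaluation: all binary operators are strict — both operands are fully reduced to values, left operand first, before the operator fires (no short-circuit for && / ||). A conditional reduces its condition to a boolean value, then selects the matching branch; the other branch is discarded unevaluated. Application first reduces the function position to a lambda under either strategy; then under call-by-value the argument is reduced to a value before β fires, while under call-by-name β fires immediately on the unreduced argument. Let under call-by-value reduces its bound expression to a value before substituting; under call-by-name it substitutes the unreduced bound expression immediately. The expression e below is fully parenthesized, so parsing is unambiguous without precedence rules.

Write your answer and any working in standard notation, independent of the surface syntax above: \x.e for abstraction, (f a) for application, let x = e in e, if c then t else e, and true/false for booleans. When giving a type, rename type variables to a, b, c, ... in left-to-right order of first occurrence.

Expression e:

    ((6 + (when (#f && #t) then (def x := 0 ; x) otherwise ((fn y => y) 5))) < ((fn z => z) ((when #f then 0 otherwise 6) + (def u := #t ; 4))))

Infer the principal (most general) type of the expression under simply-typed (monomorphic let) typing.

Answer: Bool

Working:
  unify Int ~ Int
  unify Bool ~ Bool
  unify Bool ~ Bool
  unify Bool ~ Bool
let x : Int
x : Int
y : a
\y._ : a -> a
  unify a -> a ~ Int -> b
  unify a ~ Int
  unify Int ~ b
_ _ : Int
  unify Int ~ Int
  unify Int ~ Int
  unify Int ~ Int
z : c
\z._ : c -> c
  unify Bool ~ Bool
  unify Int ~ Int
  unify Int ~ Int
let u : Bool
  unify Int ~ Int
  unify c -> c ~ Int -> d
  unify c ~ Int
  unify Int ~ d
_ _ : Int
  unify Int ~ Int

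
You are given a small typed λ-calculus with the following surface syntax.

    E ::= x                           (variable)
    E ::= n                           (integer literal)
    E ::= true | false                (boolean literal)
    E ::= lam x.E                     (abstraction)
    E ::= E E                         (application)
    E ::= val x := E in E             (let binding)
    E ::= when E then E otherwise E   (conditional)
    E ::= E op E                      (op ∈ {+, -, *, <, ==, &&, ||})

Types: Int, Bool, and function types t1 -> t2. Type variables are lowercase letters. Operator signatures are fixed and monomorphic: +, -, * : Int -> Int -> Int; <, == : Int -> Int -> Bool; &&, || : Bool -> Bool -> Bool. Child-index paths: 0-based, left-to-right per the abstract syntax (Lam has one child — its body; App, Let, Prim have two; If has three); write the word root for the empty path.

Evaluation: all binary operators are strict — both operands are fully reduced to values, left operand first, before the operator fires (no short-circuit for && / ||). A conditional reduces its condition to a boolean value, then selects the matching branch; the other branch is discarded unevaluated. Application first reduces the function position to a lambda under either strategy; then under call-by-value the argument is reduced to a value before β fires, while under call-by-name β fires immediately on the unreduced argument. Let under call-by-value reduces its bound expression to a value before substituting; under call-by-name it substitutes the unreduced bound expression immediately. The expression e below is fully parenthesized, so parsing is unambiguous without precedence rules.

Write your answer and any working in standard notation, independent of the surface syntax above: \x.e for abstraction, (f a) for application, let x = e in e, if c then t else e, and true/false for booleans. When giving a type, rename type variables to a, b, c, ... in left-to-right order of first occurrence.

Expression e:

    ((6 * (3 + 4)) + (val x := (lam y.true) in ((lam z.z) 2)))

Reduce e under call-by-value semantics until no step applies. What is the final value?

Working:
step 0: ((6 * (3 + 4)) + (let x = (\y.true) in ((\z.z) 2)))
step 1: [delta@0.1] ((6 * 7) + (let x = (\y.true) in ((\z.z) 2)))
step 2: [delta@0] (42 + (let x = (\y.true) in ((\z.z) 2)))
step 3: [let@1] (42 + ((\z.z) 2))
step 4: [beta@1] (42 + 2)
step 5: [delta@root] 44

Answer: 44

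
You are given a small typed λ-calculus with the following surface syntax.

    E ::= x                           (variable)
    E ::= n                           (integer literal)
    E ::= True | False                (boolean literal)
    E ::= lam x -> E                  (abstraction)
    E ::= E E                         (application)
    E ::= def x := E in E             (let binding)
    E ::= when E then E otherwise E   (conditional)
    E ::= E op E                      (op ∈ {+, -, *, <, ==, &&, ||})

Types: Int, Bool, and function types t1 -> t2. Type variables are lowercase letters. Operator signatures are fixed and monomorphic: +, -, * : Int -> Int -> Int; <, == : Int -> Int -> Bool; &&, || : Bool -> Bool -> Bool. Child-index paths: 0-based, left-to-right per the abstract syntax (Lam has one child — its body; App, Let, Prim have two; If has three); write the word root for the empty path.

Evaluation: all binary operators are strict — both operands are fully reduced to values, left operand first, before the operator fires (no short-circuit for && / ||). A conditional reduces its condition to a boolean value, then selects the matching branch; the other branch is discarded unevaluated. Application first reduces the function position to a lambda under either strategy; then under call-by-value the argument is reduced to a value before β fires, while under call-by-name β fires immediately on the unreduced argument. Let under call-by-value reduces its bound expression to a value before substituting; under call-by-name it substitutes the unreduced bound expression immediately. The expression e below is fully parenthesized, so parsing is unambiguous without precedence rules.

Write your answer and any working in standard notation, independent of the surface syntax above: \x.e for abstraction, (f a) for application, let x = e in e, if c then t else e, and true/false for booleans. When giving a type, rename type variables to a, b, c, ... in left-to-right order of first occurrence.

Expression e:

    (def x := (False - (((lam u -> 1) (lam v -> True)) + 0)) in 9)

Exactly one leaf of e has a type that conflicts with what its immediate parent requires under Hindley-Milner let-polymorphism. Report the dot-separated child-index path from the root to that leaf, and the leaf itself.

Answer: 0.0 : false

Working:
  unify Bool ~ Int
  FAIL: mismatch Bool ~ Int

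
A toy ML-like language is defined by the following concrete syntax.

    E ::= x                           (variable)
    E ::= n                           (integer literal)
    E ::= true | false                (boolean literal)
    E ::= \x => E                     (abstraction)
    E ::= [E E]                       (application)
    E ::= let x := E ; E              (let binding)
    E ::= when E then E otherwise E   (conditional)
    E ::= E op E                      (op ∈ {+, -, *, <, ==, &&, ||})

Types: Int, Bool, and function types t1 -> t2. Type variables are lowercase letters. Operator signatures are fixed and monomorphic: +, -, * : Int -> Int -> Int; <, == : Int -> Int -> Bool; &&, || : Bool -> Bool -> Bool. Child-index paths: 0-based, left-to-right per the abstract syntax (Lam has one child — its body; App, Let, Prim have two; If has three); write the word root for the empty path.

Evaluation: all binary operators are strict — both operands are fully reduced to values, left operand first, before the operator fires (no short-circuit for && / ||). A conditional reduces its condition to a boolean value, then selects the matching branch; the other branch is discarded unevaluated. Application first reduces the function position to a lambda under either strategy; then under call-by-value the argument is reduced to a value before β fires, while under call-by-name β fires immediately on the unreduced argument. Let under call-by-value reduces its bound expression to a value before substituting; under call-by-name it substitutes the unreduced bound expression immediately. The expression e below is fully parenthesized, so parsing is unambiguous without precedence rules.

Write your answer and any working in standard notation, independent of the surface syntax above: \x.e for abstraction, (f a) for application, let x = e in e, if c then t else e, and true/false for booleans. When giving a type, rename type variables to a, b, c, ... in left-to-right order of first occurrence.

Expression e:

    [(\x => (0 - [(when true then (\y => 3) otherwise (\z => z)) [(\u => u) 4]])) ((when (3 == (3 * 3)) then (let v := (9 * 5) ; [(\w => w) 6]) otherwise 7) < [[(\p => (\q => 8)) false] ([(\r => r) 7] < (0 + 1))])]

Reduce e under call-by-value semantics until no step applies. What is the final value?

Answer: -3

Working:
step 0: ((\x.(0 - ((if true then (\y.3) else (\z.z)) ((\u.u) 4)))) ((if (3 == (3 * 3)) then (let v = (9 * 5) in ((\w.w) 6)) else 7) < (((\p.(\q.8)) false) (((\r.r) 7) < (0 + 1)))))
step 1: [delta@1.0.0.1] ((\x.(0 - ((if true then (\y.3) else (\z.z)) ((\u.u) 4)))) ((if (3 == 9) then (let v = (9 * 5) in ((\w.w) 6)) else 7) < (((\p.(\q.8)) false) (((\r.r) 7) < (0 + 1)))))
step 2: [delta@1.0.0] ((\x.(0 - ((if true then (\y.3) else (\z.z)) ((\u.u) 4)))) ((if false then (let v = (9 * 5) in ((\w.w) 6)) else 7) < (((\p.(\q.8)) false) (((\r.r) 7) < (0 + 1)))))
step 3: [if@1.0] ((\x.(0 - ((if true then (\y.3) else (\z.z)) ((\u.u) 4)))) (7 < (((\p.(\q.8)) false) (((\r.r) 7) < (0 + 1)))))
step 4: [beta@1.1.0] ((\x.(0 - ((if true then (\y.3) else (\z.z)) ((\u.u) 4)))) (7 < ((\q.8) (((\r.r) 7) < (0 + 1)))))
step 5: [beta@1.1.1.0] ((\x.(0 - ((if true then (\y.3) else (\z.z)) ((\u.u) 4)))) (7 < ((\q.8) (7 < (0 + 1)))))
step 6: [delta@1.1.1.1] ((\x.(0 - ((if true then (\y.3) else (\z.z)) ((\u.u) 4)))) (7 < ((\q.8) (7 < 1))))
step 7: [delta@1.1.1] ((\x.(0 - ((if true then (\y.3) else (\z.z)) ((\u.u) 4)))) (7 < ((\q.8) false)))
step 8: [beta@1.1] ((\x.(0 - ((if true then (\y.3) else (\z.z)) ((\u.u) 4)))) (7 < 8))
step 9: [delta@1] ((\x.(0 - ((if true then (\y.3) else (\z.z)) ((\u.u) 4)))) true)
step 10: [beta@root] (0 - ((if true then (\y.3) else (\z.z)) ((\u.u) 4)))
step 11: [if@1.0] (0 - ((\y.3) ((\u.u) 4)))
step 12: [beta@1.1] (0 - ((\y.3) 4))
step 13: [beta@1] (0 - 3)
step 14: [delta@root] -3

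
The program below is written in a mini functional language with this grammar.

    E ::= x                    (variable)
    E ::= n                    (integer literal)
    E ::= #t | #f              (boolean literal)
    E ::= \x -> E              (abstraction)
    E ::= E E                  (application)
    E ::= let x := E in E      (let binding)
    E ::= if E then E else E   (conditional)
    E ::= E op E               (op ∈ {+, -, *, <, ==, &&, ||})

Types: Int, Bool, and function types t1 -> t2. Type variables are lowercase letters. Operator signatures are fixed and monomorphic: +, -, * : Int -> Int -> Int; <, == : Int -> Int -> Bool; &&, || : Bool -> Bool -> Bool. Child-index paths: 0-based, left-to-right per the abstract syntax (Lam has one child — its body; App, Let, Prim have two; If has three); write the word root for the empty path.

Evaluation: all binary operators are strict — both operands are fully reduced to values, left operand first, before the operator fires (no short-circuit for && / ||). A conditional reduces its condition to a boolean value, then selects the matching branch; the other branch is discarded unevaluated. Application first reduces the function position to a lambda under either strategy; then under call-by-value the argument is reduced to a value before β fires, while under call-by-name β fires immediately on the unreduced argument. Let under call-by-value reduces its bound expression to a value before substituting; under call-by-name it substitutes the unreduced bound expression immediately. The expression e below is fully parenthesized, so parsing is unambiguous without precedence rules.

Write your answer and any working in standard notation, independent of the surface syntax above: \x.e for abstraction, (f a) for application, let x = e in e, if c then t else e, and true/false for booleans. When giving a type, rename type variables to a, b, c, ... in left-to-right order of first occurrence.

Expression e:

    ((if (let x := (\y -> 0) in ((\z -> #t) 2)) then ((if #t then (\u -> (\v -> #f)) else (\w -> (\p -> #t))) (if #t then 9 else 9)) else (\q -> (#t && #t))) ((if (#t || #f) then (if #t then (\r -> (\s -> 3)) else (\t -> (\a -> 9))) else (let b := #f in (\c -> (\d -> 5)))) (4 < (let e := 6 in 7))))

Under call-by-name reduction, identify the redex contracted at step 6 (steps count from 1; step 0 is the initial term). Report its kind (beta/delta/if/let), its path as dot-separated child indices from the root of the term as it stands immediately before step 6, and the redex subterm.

Answer: beta at root : ((\v.false) ((if (true || false) then (if true then (\r.(\s.3)) else (\t.(\a.9))) else (let b = false in (\c.(\d.5)))) (4 < (let e = 6 in 7))))

Derivation:
step 0: ((if (let x = (\y.0) in ((\z.true) 2)) then ((if true then (\u.(\v.false)) else (\w.(\p.true))) (if true then 9 else 9)) else (\q.(true && true))) ((if (true || false) then (if true then (\r.(\s.3)) else (\t.(\a.9))) else (let b = false in (\c.(\d.5)))) (4 < (let e = 6 in 7))))
step 1: [let@0.0] ((if ((\z.true) 2) then ((if true then (\u.(\v.false)) else (\w.(\p.true))) (if true then 9 else 9)) else (\q.(true && true))) ((if (true || false) then (if true then (\r.(\s.3)) else (\t.(\a.9))) else (let b = false in (\c.(\d.5)))) (4 < (let e = 6 in 7))))
step 2: [beta@0.0] ((if true then ((if true then (\u.(\v.false)) else (\w.(\p.true))) (if true then 9 else 9)) else (\q.(true && true))) ((if (true || false) then (if true then (\r.(\s.3)) else (\t.(\a.9))) else (let b = false in (\c.(\d.5)))) (4 < (let e = 6 in 7))))
step 3: [if@0] (((if true then (\u.(\v.false)) else (\w.(\p.true))) (if true then 9 else 9)) ((if (true || false) then (if true then (\r.(\s.3)) else (\t.(\a.9))) else (let b = false in (\c.(\d.5)))) (4 < (let e = 6 in 7))))
step 4: [if@0.0] (((\u.(\v.false)) (if true then 9 else 9)) ((if (true || false) then (if true then (\r.(\s.3)) else (\t.(\a.9))) else (let b = false in (\c.(\d.5)))) (4 < (let e = 6 in 7))))
step 5: [beta@0] ((\v.false) ((if (true || false) then (if true then (\r.(\s.3)) else (\t.(\a.9))) else (let b = false in (\c.(\d.5)))) (4 < (let e = 6 in 7))))
step 6: [beta@root] false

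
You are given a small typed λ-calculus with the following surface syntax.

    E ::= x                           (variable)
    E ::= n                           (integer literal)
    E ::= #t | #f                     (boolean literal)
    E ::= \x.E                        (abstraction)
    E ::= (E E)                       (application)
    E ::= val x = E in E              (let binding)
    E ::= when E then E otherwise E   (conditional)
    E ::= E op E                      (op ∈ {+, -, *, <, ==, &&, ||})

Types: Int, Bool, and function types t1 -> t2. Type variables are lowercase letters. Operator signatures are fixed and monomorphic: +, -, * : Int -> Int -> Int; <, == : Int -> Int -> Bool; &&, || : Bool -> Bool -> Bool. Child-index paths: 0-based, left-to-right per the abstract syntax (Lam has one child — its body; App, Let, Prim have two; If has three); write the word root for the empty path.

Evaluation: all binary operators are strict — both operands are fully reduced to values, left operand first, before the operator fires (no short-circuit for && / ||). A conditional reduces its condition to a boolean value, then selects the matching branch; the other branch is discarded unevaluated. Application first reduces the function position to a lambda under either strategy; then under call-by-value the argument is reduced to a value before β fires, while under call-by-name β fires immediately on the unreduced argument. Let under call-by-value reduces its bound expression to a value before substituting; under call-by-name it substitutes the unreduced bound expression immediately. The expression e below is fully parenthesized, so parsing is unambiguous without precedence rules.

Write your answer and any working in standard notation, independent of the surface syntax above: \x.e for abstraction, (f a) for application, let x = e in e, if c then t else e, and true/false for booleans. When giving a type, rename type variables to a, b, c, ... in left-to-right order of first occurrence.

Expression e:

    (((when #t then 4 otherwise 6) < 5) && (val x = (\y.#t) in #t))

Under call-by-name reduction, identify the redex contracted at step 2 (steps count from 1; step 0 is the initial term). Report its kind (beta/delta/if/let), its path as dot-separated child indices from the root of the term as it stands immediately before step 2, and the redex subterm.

Working:
step 0: (((if true then 4 else 6) < 5) && (let x = (\y.true) in true))
step 1: [if@0.0] ((4 < 5) && (let x = (\y.true) in true))
step 2: [delta@0] (true && (let x = (\y.true) in true))

Answer: delta at 0 : (4 < 5)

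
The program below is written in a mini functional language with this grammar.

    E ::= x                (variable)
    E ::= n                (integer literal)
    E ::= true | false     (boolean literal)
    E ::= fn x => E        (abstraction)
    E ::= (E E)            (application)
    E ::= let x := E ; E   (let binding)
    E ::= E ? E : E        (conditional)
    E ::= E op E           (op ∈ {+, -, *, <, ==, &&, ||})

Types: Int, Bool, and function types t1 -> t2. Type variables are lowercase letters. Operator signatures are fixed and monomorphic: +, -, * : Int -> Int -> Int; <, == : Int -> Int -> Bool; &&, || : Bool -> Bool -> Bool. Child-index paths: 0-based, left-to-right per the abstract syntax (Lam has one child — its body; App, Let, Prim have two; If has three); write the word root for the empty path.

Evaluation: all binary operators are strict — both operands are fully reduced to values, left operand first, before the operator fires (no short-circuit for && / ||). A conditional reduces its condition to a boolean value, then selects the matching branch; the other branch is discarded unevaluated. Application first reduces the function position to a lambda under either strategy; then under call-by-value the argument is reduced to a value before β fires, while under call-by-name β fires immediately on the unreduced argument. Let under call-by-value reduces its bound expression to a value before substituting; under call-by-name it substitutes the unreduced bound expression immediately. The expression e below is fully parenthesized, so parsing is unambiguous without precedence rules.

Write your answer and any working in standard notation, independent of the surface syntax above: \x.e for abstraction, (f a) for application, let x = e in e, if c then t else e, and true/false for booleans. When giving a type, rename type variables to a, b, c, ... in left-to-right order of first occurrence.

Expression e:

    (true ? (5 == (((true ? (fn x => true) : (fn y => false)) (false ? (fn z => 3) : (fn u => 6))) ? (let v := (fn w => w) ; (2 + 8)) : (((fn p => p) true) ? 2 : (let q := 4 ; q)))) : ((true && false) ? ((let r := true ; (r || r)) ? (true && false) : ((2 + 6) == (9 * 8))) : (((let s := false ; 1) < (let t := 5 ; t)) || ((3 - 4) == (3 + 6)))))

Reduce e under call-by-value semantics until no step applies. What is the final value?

Answer: false

Trace:
step 0: (if true then (5 == (if ((if true then (\x.true) else (\y.false)) (if false then (\z.3) else (\u.6))) then (let v = (\w.w) in (2 + 8)) else (if ((\p.p) true) then 2 else (let q = 4 in q)))) else (if (true && false) then (if (let r = true in (r || r)) then (true && false) else ((2 + 6) == (9 * 8))) else (((let s = false in 1) < (let t = 5 in t)) || ((3 - 4) == (3 + 6)))))
step 1: [if@root] (5 == (if ((if true then (\x.true) else (\y.false)) (if false then (\z.3) else (\u.6))) then (let v = (\w.w) in (2 + 8)) else (if ((\p.p) true) then 2 else (let q = 4 in q))))
step 2: [if@1.0.0] (5 == (if ((\x.true) (if false then (\z.3) else (\u.6))) then (let v = (\w.w) in (2 + 8)) else (if ((\p.p) true) then 2 else (let q = 4 in q))))
step 3: [if@1.0.1] (5 == (if ((\x.true) (\u.6)) then (let v = (\w.w) in (2 + 8)) else (if ((\p.p) true) then 2 else (let q = 4 in q))))
step 4: [beta@1.0] (5 == (if true then (let v = (\w.w) in (2 + 8)) else (if ((\p.p) true) then 2 else (let q = 4 in q))))
step 5: [if@1] (5 == (let v = (\w.w) in (2 + 8)))
step 6: [let@1] (5 == (2 + 8))
step 7: [delta@1] (5 == 10)
step 8: [delta@root] false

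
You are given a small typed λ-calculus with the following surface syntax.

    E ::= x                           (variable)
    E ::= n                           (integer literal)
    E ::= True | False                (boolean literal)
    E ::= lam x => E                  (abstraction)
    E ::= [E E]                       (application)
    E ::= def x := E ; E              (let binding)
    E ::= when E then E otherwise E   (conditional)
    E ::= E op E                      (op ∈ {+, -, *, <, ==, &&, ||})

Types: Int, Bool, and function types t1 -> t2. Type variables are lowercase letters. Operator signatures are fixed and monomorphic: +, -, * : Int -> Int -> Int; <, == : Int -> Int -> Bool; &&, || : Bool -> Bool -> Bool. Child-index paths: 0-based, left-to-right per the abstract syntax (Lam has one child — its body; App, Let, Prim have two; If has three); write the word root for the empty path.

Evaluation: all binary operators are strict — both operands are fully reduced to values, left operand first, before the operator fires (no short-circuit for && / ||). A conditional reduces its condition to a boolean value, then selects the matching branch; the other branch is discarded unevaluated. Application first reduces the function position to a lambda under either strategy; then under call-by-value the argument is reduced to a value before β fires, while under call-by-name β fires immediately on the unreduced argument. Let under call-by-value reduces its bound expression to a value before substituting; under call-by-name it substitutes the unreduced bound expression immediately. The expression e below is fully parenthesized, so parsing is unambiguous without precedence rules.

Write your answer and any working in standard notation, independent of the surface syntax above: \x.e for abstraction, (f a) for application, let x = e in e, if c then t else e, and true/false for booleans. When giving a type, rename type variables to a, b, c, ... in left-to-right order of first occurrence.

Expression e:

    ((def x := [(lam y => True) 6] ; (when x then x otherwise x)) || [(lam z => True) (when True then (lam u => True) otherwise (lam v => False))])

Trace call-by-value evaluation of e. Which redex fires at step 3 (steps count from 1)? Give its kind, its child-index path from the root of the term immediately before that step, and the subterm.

Derivation:
step 0: ((let x = ((\y.true) 6) in (if x then x else x)) || ((\z.true) (if true then (\u.true) else (\v.false))))
step 1: [beta@0.0] ((let x = true in (if x then x else x)) || ((\z.true) (if true then (\u.true) else (\v.false))))
step 2: [let@0] ((if true then true else true) || ((\z.true) (if true then (\u.true) else (\v.false))))
step 3: [if@0] (true || ((\z.true) (if true then (\u.true) else (\v.false))))

Answer: if at 0 : (if true then true else true)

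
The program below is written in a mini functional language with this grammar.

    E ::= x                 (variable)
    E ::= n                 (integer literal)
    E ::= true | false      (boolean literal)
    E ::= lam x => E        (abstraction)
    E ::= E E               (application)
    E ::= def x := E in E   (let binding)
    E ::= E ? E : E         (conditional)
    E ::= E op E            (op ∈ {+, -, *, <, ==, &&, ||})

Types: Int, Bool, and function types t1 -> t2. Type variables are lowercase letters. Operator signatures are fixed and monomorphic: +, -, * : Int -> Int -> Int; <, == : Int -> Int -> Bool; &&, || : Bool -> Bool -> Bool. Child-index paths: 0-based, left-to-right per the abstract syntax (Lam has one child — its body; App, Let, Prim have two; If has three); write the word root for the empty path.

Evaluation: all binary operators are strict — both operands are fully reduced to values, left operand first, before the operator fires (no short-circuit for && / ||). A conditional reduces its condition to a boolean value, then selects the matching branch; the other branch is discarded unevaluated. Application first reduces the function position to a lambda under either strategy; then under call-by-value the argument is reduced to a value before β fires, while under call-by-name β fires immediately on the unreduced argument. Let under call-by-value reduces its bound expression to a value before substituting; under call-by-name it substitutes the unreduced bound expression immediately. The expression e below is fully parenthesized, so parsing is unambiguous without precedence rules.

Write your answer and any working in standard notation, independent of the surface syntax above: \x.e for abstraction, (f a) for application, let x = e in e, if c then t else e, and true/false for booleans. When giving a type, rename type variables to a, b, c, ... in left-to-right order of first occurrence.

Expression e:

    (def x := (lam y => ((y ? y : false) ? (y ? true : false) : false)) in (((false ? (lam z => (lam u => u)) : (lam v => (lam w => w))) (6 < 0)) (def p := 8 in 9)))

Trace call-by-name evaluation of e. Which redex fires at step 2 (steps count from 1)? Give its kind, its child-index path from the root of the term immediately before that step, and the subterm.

Answer: if at 0.0 : (if false then (\z.(\u.u)) else (\v.(\w.w)))

Derivation:
step 0: (let x = (\y.(if (if y then y else false) then (if y then true else false) else false)) in (((if false then (\z.(\u.u)) else (\v.(\w.w))) (6 < 0)) (let p = 8 in 9)))
step 1: [let@root] (((if false then (\z.(\u.u)) else (\v.(\w.w))) (6 < 0)) (let p = 8 in 9))
step 2: [if@0.0] (((\v.(\w.w)) (6 < 0)) (let p = 8 in 9))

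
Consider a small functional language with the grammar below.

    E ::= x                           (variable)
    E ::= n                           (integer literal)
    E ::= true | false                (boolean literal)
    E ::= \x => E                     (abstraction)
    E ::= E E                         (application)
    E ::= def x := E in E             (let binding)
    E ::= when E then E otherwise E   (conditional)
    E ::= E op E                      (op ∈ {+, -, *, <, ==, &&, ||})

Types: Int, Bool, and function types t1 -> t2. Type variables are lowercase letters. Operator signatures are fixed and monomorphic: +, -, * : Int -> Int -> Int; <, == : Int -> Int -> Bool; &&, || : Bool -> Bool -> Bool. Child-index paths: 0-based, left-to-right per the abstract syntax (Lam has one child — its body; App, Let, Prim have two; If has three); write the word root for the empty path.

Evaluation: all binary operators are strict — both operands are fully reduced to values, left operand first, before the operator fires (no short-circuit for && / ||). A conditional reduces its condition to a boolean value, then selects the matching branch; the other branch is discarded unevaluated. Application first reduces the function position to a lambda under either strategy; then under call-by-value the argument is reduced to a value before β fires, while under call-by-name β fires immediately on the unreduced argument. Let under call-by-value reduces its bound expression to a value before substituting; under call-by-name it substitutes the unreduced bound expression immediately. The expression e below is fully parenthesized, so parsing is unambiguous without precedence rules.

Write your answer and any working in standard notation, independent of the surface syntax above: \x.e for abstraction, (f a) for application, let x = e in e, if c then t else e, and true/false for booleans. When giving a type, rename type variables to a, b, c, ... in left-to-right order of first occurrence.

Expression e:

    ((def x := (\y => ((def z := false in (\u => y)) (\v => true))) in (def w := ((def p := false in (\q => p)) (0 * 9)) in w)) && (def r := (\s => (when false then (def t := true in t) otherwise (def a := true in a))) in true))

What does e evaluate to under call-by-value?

Answer: false

Working:
step 0: ((let x = (\y.((let z = false in (\u.y)) (\v.true))) in (let w = ((let p = false in (\q.p)) (0 * 9)) in w)) && (let r = (\s.(if false then (let t = true in t) else (let a = true in a))) in true))
step 1: [let@0] ((let w = ((let p = false in (\q.p)) (0 * 9)) in w) && (let r = (\s.(if false then (let t = true in t) else (let a = true in a))) in true))
step 2: [let@0.0.0] ((let w = ((\q.false) (0 * 9)) in w) && (let r = (\s.(if false then (let t = true in t) else (let a = true in a))) in true))
step 3: [delta@0.0.1] ((let w = ((\q.false) 0) in w) && (let r = (\s.(if false then (let t = true in t) else (let a = true in a))) in true))
step 4: [beta@0.0] ((let w = false in w) && (let r = (\s.(if false then (let t = true in t) else (let a = true in a))) in true))
step 5: [let@0] (false && (let r = (\s.(if false then (let t = true in t) else (let a = true in a))) in true))
step 6: [let@1] (false && true)
step 7: [delta@root] false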